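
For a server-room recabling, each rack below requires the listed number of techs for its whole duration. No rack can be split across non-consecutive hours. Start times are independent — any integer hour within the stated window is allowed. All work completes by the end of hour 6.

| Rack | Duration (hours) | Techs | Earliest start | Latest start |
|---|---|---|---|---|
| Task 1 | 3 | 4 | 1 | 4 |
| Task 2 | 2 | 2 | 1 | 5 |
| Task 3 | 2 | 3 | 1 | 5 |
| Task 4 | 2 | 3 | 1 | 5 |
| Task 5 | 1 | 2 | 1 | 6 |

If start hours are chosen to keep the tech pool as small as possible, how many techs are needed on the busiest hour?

Early-start (Task 1@1, Task 2@1, Task 3@1, Task 4@1, Task 5@1) gives peak 14: h1:14  h2:12  h3:4  h4:0  h5:0  h6:0.
Shift Task 3→4, Task 4→4, Task 5→3.
Schedule Task 1@1, Task 2@1, Task 3@4, Task 4@4, Task 5@3: h1:6  h2:6  h3:6  h4:6  h5:6  h6:0 — peak 6.

6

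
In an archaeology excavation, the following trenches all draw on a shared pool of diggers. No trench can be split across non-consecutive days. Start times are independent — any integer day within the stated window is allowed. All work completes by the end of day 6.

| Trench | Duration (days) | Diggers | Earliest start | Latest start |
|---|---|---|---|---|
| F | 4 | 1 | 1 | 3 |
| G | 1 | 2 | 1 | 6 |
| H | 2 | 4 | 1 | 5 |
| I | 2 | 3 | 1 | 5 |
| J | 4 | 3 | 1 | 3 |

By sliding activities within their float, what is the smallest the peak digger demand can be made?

Early-start (F@1, G@1, H@1, I@1, J@1) gives peak 13: d1:13  d2:11  d3:4  d4:4  d5:0  d6:0.
Shift G→3, I→5, J→3.
Schedule F@1, G@3, H@1, I@5, J@3: d1:5  d2:5  d3:6  d4:4  d5:6  d6:6 — peak 6.
Total digger-days = 32 over 6 days ⇒ peak ≥ ⌈32/6⌉ = 6, so 6 is optimal.

6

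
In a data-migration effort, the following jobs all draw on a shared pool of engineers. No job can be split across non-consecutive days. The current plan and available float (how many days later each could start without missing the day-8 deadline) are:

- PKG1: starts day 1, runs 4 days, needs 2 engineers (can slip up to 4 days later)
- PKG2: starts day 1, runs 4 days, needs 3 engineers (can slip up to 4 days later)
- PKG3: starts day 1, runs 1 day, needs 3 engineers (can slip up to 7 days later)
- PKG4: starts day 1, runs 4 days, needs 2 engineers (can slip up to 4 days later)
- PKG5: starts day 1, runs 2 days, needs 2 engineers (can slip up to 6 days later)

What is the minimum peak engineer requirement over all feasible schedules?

Early-start (PKG1@1, PKG2@1, PKG3@1, PKG4@1, PKG5@1) gives peak 12: d1:12  d2:9  d3:7  d4:7  d5:0  d6:0  d7:0  d8:0.
Shift PKG3→5, PKG4→5, PKG5→6.
Schedule PKG1@1, PKG2@1, PKG3@5, PKG4@5, PKG5@6: d1:5  d2:5  d3:5  d4:5  d5:5  d6:4  d7:4  d8:2 — peak 5.
Total engineer-days = 35 over 8 days ⇒ peak ≥ ⌈35/8⌉ = 5, so 5 is optimal.

5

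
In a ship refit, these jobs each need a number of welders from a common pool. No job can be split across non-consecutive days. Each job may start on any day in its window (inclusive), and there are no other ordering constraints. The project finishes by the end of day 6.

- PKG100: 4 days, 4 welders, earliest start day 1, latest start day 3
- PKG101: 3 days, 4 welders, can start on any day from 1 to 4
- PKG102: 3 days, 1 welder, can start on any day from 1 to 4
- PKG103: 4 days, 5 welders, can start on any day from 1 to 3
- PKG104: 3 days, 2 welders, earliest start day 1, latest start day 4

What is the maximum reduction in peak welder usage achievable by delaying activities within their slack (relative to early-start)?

Early-start peak: d1:16  d2:16  d3:16  d4:9  d5:0  d6:0 ⇒ 16.
Leveled (PKG100@1, PKG101@1, PKG102@4, PKG103@1, PKG104@4): d1:13  d2:13  d3:13  d4:12  d5:3  d6:3 ⇒ 13.
Reduction 16 − 13 = 3.

3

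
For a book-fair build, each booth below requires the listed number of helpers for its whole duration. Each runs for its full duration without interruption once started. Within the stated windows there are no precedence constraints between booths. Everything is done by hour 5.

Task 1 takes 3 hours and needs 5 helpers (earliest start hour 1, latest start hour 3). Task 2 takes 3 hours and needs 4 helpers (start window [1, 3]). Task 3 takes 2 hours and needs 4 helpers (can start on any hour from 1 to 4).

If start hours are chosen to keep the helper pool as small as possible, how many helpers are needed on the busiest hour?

9

Early-start (Task 1@1, Task 2@1, Task 3@1) gives peak 13: h1:13  h2:13  h3:9  h4:0  h5:0.
Shift Task 3→4.
Schedule Task 1@1, Task 2@1, Task 3@4: h1:9  h2:9  h3:9  h4:4  h5:4 — peak 9.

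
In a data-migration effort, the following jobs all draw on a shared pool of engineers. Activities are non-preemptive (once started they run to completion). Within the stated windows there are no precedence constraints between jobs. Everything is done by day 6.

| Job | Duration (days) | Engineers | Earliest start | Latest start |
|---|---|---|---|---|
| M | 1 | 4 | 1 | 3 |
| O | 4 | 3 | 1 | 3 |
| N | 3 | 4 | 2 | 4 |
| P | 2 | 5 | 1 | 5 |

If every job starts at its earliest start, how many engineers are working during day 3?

At early start, day 3 has: O, N.
Demand: 3 + 4 = 7.

7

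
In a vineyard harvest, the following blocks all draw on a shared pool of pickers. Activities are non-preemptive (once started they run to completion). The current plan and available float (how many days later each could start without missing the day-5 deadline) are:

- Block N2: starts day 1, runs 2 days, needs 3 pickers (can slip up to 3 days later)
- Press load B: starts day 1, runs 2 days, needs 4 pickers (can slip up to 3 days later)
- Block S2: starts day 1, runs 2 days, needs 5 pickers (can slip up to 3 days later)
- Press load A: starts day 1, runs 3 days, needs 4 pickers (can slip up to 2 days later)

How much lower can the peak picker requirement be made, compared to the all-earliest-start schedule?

8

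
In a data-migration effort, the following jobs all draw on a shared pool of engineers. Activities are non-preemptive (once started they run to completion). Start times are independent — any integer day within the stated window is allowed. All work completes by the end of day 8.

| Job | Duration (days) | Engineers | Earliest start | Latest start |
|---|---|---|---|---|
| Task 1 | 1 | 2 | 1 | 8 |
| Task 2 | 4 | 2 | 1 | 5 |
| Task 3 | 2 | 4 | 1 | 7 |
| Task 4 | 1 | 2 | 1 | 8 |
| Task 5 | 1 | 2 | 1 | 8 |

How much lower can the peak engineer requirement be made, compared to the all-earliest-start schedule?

8

Early-start peak: d1:12  d2:6  d3:2  d4:2  d5:0  d6:0  d7:0  d8:0 ⇒ 12.
Leveled (Task 1@1, Task 2@1, Task 3@5, Task 4@2, Task 5@3): d1:4  d2:4  d3:4  d4:2  d5:4  d6:4  d7:0  d8:0 ⇒ 4.
Reduction 12 − 4 = 8.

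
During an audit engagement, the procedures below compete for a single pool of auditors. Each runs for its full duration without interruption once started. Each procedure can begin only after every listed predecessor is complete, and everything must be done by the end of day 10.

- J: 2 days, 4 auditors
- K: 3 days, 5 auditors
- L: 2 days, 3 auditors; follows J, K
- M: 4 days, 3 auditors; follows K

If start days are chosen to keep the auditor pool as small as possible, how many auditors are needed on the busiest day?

6

Early-start (J@1, K@1, L@4, M@4) gives peak 9: d1:9  d2:9  d3:5  d4:6  d5:6  d6:3  d7:3  d8:0  d9:0  d10:0.
Shift K→3, L→6, M→6.
Schedule J@1, K@3, L@6, M@6: d1:4  d2:4  d3:5  d4:5  d5:5  d6:6  d7:6  d8:3  d9:3  d10:0 — peak 6.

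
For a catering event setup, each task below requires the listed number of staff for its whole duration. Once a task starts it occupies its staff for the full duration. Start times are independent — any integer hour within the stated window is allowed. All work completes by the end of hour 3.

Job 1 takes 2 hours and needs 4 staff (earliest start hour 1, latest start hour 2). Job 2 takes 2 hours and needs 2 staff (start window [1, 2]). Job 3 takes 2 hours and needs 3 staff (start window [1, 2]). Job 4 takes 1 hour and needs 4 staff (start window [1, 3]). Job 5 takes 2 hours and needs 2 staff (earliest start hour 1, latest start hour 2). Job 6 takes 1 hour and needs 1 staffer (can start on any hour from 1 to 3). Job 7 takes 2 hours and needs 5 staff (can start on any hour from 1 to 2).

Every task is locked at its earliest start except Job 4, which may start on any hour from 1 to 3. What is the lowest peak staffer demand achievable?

17

Job 4@1: h1:21  h2:16  h3:0 → peak 21
Job 4@2: h1:17  h2:20  h3:0 → peak 20
Job 4@3: h1:17  h2:16  h3:4 → peak 17
Best is Job 4@3, peak 17.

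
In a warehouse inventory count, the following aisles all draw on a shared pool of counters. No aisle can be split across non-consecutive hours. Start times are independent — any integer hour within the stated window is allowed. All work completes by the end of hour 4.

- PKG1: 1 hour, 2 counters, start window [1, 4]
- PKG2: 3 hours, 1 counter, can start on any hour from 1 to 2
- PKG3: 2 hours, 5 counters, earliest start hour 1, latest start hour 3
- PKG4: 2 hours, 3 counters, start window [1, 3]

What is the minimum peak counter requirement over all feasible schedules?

6

Early-start (PKG1@1, PKG2@1, PKG3@1, PKG4@1) gives peak 11: h1:11  h2:9  h3:1  h4:0.
Shift PKG3→3.
Schedule PKG1@1, PKG2@1, PKG3@3, PKG4@1: h1:6  h2:4  h3:6  h4:5 — peak 6.
Total counter-hours = 21 over 4 hours ⇒ peak ≥ ⌈21/4⌉ = 6, so 6 is optimal.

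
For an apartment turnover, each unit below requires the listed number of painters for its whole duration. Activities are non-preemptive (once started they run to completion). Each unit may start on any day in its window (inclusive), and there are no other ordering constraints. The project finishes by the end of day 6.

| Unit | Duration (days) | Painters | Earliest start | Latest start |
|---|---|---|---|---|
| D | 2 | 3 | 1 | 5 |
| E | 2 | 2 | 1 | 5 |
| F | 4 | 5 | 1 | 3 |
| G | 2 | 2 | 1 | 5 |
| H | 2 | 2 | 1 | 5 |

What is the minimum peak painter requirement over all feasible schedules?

7

Early-start (D@1, E@1, F@1, G@1, H@1) gives peak 14: d1:14  d2:14  d3:5  d4:5  d5:0  d6:0.
Shift F→3, H→3.
Schedule D@1, E@1, F@3, G@1, H@3: d1:7  d2:7  d3:7  d4:7  d5:5  d6:5 — peak 7.
Total painter-days = 38 over 6 days ⇒ peak ≥ ⌈38/6⌉ = 7, so 7 is optimal.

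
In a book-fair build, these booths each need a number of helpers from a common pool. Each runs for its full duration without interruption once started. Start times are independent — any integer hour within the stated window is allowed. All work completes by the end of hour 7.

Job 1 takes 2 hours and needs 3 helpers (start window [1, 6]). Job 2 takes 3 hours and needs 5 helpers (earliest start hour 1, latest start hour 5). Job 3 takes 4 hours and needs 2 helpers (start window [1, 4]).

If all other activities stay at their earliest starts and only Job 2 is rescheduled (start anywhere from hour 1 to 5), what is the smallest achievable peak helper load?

5

Job 2@1: h1:10  h2:10  h3:7  h4:2  h5:0  h6:0  h7:0 → peak 10
Job 2@2: h1:5  h2:10  h3:7  h4:7  h5:0  h6:0  h7:0 → peak 10
Job 2@3: h1:5  h2:5  h3:7  h4:7  h5:5  h6:0  h7:0 → peak 7
Job 2@4: h1:5  h2:5  h3:2  h4:7  h5:5  h6:5  h7:0 → peak 7
Job 2@5: h1:5  h2:5  h3:2  h4:2  h5:5  h6:5  h7:5 → peak 5
Best is Job 2@5, peak 5.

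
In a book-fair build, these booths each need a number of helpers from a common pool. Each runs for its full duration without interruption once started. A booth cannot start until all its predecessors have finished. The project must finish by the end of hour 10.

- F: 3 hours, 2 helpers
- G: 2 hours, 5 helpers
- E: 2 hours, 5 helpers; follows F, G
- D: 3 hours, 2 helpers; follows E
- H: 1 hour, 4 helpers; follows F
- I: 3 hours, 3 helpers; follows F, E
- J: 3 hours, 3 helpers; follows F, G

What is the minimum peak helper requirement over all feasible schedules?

8

Early-start (F@1, G@1, E@4, D@6, H@4, I@6, J@4) gives peak 12: h1:7  h2:7  h3:2  h4:12  h5:8  h6:8  h7:5  h8:5  h9:0  h10:0.
Shift H→6, I→7, J→7.
Schedule F@1, G@1, E@4, D@6, H@6, I@7, J@7: h1:7  h2:7  h3:2  h4:5  h5:5  h6:6  h7:8  h8:8  h9:6  h10:0 — peak 8.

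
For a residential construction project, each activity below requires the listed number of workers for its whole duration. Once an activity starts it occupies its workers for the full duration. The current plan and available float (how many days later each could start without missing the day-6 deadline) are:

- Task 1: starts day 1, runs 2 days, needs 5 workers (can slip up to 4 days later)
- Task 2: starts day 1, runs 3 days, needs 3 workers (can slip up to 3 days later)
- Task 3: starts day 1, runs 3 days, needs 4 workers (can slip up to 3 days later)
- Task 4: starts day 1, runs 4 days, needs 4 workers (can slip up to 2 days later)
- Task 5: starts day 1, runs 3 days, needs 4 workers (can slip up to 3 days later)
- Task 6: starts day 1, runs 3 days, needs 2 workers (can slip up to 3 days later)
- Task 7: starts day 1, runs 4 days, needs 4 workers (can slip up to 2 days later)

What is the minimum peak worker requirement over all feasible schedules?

Early-start (Task 1@1, Task 2@1, Task 3@1, Task 4@1, Task 5@1, Task 6@1, Task 7@1) gives peak 26: d1:26  d2:26  d3:21  d4:8  d5:0  d6:0.
Shift Task 4→3, Task 5→4, Task 6→4, Task 7→3.
Schedule Task 1@1, Task 2@1, Task 3@1, Task 4@3, Task 5@4, Task 6@4, Task 7@3: d1:12  d2:12  d3:15  d4:14  d5:14  d6:14 — peak 15.

15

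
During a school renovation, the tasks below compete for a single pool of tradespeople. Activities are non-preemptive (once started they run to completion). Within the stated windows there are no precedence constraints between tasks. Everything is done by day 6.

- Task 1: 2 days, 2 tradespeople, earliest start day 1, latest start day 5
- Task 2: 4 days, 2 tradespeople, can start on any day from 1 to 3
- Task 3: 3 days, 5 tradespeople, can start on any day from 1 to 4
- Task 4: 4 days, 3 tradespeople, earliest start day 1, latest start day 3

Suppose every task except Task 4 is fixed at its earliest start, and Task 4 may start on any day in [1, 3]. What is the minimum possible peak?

Task 4@1: d1:12  d2:12  d3:10  d4:5  d5:0  d6:0 → peak 12
Task 4@2: d1:9  d2:12  d3:10  d4:5  d5:3  d6:0 → peak 12
Task 4@3: d1:9  d2:9  d3:10  d4:5  d5:3  d6:3 → peak 10
Best is Task 4@3, peak 10.

10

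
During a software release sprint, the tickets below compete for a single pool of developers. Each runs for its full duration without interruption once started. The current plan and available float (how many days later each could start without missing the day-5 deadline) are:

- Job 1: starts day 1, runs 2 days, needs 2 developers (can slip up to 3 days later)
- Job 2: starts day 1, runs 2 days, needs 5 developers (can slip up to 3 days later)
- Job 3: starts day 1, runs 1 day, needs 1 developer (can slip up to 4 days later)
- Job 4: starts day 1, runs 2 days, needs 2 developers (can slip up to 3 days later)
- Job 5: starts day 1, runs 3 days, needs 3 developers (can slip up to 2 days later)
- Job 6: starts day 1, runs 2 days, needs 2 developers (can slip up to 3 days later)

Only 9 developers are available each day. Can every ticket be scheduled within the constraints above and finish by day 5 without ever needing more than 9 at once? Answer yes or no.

yes

Schedule Job 1@1, Job 2@1, Job 3@3, Job 4@3, Job 5@3, Job 6@4: d1:7  d2:7  d3:6  d4:7  d5:5 — peak 7 ≤ 9.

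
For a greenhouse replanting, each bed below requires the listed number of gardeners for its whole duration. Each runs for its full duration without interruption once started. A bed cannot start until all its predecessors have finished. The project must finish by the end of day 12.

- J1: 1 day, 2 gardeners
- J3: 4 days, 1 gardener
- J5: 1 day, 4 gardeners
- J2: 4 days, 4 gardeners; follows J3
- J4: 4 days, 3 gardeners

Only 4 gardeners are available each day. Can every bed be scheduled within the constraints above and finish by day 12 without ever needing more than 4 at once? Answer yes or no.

Schedule J1@1, J3@1, J5@6, J2@7, J4@2: d1:3  d2:4  d3:4  d4:4  d5:3  d6:4  d7:4  d8:4  d9:4  d10:4  d11:0  d12:0 — peak 4 ≤ 4.

yes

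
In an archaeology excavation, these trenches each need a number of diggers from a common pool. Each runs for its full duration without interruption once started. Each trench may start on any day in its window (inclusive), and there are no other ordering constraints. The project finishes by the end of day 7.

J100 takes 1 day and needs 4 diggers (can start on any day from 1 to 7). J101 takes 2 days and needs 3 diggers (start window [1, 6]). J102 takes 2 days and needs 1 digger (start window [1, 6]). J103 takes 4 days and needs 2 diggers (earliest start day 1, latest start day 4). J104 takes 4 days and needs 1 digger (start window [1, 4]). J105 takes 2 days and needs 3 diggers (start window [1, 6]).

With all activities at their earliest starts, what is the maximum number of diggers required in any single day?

14

Early-start schedule: J100@1, J101@1, J102@1, J103@1, J104@1, J105@1.
Load per day: day 1: 14, day 2: 10, day 3: 3, day 4: 3, day 5: 0, day 6: 0, day 7: 0.
Peak is 14.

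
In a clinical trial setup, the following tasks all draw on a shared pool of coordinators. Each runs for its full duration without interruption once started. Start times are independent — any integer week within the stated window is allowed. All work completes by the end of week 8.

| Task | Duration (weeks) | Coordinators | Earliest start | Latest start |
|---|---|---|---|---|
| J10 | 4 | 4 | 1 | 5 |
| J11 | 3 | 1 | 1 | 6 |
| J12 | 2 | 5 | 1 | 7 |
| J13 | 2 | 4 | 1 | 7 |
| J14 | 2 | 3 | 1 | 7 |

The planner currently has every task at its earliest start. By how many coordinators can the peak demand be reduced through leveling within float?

10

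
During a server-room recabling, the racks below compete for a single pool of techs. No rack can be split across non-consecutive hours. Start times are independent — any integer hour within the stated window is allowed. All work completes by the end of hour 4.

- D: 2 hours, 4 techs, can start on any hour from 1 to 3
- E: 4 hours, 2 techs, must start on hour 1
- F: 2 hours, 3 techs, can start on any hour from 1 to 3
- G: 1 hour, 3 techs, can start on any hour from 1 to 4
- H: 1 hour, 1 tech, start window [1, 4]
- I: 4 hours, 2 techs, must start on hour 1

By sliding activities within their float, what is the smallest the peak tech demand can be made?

10

Early-start (D@1, E@1, F@1, G@1, H@1, I@1) gives peak 15: h1:15  h2:11  h3:4  h4:4.
Shift F→3, G→3.
Schedule D@1, E@1, F@3, G@3, H@1, I@1: h1:9  h2:8  h3:10  h4:7 — peak 10.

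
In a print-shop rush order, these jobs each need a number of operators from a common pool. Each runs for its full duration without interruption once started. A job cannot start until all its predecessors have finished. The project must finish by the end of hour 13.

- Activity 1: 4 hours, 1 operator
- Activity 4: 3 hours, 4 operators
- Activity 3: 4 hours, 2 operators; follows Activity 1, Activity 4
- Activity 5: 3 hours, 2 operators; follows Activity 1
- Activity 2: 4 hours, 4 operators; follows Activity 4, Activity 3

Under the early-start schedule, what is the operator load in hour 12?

At early start, hour 12 has: Activity 2.
Demand: 4 = 4.

4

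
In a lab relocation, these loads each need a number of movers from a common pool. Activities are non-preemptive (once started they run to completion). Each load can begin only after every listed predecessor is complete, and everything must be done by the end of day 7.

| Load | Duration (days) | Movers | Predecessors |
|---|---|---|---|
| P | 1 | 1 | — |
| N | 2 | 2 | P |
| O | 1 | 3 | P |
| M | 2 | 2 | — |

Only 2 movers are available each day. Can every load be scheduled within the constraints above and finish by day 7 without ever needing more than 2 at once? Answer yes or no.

no

The minimum achievable peak is 3; 2 < 3, so no feasible schedule stays within the cap.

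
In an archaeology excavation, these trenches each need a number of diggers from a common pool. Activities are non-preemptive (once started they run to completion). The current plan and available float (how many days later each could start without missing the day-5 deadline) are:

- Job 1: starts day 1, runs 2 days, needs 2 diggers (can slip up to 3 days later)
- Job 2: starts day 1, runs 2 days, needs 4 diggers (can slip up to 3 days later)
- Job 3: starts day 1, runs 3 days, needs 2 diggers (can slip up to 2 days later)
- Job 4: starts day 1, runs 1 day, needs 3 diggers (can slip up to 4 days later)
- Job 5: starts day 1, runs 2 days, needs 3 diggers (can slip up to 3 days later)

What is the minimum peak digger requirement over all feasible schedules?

6

Early-start (Job 1@1, Job 2@1, Job 3@1, Job 4@1, Job 5@1) gives peak 14: d1:14  d2:11  d3:2  d4:0  d5:0.
Shift Job 3→3, Job 4→3, Job 5→4.
Schedule Job 1@1, Job 2@1, Job 3@3, Job 4@3, Job 5@4: d1:6  d2:6  d3:5  d4:5  d5:5 — peak 6.
Total digger-days = 27 over 5 days ⇒ peak ≥ ⌈27/5⌉ = 6, so 6 is optimal.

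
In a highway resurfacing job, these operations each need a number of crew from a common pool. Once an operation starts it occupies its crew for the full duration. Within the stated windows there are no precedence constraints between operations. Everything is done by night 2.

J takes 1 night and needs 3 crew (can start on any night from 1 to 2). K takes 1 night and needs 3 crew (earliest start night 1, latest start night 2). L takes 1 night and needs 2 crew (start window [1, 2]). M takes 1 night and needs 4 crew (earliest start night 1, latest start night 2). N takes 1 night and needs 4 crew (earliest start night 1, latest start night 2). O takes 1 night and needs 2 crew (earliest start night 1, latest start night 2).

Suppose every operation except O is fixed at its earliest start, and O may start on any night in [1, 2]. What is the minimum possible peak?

16

O@1: n1:18  n2:0 → peak 18
O@2: n1:16  n2:2 → peak 16
Best is O@2, peak 16.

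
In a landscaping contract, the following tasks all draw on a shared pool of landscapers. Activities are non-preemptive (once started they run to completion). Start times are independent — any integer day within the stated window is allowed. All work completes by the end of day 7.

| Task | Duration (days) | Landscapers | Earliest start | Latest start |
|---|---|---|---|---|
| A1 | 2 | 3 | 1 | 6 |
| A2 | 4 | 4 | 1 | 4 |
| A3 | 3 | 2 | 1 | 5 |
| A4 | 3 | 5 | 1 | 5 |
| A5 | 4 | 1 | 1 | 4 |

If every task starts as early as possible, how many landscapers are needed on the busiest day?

Early-start schedule: A1@1, A2@1, A3@1, A4@1, A5@1.
Load per day: day 1: 15, day 2: 15, day 3: 12, day 4: 5, day 5: 0, day 6: 0, day 7: 0.
Peak is 15.

15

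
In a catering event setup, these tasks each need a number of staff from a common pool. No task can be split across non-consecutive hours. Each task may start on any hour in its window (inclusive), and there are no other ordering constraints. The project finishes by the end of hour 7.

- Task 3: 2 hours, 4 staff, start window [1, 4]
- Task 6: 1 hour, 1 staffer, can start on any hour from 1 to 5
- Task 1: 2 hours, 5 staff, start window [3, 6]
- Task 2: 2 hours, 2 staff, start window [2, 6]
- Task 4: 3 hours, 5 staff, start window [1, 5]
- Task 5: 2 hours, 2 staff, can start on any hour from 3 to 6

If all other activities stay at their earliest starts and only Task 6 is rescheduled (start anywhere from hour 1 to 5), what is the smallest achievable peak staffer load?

Task 6@1: h1:10  h2:11  h3:14  h4:7  h5:0  h6:0  h7:0 → peak 14
Task 6@2: h1:9  h2:12  h3:14  h4:7  h5:0  h6:0  h7:0 → peak 14
Task 6@3: h1:9  h2:11  h3:15  h4:7  h5:0  h6:0  h7:0 → peak 15
Task 6@4: h1:9  h2:11  h3:14  h4:8  h5:0  h6:0  h7:0 → peak 14
Task 6@5: h1:9  h2:11  h3:14  h4:7  h5:1  h6:0  h7:0 → peak 14
Best is Task 6@1, peak 14.

14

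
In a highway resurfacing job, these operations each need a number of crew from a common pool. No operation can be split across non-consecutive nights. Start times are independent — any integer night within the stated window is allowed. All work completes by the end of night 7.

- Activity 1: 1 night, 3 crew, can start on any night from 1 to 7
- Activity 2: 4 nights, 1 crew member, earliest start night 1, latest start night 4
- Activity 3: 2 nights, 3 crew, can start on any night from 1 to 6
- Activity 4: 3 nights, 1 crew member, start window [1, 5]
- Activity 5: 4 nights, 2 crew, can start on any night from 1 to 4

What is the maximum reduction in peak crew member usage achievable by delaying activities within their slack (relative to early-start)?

6

Early-start peak: n1:10  n2:7  n3:4  n4:3  n5:0  n6:0  n7:0 ⇒ 10.
Leveled (Activity 1@1, Activity 2@1, Activity 3@2, Activity 4@4, Activity 5@4): n1:4  n2:4  n3:4  n4:4  n5:3  n6:3  n7:2 ⇒ 4.
Reduction 10 − 4 = 6.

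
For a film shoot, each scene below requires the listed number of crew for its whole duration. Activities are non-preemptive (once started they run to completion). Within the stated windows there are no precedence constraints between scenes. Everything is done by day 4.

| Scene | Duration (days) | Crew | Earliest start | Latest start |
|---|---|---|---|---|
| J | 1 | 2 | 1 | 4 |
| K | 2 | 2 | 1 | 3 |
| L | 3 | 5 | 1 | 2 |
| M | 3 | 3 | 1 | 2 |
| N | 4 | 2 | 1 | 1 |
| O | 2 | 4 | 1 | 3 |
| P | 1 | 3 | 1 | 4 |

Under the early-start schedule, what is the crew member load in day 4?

2

At early start, day 4 has: N.
Demand: 2 = 2.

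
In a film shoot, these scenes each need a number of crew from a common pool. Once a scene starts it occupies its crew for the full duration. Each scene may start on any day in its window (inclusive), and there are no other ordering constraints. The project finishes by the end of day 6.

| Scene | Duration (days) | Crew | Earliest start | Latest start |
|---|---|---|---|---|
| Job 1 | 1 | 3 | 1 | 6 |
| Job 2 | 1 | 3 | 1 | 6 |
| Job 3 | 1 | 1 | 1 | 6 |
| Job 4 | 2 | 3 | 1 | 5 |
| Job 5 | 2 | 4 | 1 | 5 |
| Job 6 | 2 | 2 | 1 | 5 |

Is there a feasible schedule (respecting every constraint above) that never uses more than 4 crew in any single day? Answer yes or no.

no

Total crew member-days = 25; over 6 days the average is 25/6 > 4, so some day must exceed 4.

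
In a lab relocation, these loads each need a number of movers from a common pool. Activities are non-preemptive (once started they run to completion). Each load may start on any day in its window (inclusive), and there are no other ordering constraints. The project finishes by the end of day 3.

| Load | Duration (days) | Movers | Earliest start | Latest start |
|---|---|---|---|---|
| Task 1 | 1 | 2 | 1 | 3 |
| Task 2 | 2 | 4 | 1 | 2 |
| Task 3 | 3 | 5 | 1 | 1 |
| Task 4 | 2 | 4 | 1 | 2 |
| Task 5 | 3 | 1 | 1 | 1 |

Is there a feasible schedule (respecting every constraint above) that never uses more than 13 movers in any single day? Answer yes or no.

The minimum achievable peak is 14; 13 < 14, so no feasible schedule stays within the cap.

no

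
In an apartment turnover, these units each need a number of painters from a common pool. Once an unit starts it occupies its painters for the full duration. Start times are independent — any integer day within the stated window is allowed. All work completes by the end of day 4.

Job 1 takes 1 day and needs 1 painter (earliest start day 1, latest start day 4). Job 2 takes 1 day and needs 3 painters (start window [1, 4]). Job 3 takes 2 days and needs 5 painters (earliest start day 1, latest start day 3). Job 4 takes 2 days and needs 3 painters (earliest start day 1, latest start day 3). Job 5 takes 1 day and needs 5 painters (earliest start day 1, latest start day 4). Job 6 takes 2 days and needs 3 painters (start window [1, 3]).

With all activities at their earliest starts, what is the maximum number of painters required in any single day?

Early-start schedule: Job 1@1, Job 2@1, Job 3@1, Job 4@1, Job 5@1, Job 6@1.
Load per day: day 1: 20, day 2: 11, day 3: 0, day 4: 0.
Peak is 20.

20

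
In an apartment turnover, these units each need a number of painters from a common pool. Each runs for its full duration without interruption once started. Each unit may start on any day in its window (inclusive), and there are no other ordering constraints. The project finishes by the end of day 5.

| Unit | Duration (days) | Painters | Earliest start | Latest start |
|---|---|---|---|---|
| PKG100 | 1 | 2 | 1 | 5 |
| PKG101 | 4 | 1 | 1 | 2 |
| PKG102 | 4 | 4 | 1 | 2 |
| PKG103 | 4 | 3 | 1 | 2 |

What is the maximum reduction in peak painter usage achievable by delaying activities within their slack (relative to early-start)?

Early-start peak: d1:10  d2:8  d3:8  d4:8  d5:0 ⇒ 10.
Leveled (PKG100@1, PKG101@1, PKG102@1, PKG103@2): d1:7  d2:8  d3:8  d4:8  d5:3 ⇒ 8.
Reduction 10 − 8 = 2.

2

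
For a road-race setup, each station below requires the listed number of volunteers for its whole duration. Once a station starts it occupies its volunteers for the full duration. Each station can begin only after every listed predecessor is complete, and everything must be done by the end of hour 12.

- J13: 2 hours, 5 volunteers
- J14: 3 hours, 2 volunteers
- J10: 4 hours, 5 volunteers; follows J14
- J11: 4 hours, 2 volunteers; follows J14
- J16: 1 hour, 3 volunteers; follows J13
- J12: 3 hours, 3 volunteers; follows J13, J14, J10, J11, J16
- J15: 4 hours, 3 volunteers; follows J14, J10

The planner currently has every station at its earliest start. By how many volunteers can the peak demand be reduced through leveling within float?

0

Early-start peak: h1:7  h2:7  h3:5  h4:7  h5:7  h6:7  h7:7  h8:6  h9:6  h10:6  h11:3  h12:0 ⇒ 7.
Leveled (J13@1, J14@1, J10@4, J11@4, J16@3, J12@8, J15@8): h1:7  h2:7  h3:5  h4:7  h5:7  h6:7  h7:7  h8:6  h9:6  h10:6  h11:3  h12:0 ⇒ 7.
Reduction 7 − 7 = 0.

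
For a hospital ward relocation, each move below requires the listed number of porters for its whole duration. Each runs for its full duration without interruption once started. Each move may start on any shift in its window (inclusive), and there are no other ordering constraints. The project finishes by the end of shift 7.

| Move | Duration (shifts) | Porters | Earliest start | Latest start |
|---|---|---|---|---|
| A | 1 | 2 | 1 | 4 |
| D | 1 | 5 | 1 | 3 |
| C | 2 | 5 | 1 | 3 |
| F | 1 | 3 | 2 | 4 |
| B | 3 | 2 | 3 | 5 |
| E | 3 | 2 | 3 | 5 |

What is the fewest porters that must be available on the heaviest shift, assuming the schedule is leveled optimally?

5

Early-start (A@1, D@1, C@1, F@2, B@3, E@3) gives peak 12: s1:12  s2:8  s3:4  s4:4  s5:4  s6:0  s7:0.
Shift A→2, C→3, B→5, E→5.
Schedule A@2, D@1, C@3, F@2, B@5, E@5: s1:5  s2:5  s3:5  s4:5  s5:4  s6:4  s7:4 — peak 5.
Total porter-shifts = 32 over 7 shifts ⇒ peak ≥ ⌈32/7⌉ = 5, so 5 is optimal.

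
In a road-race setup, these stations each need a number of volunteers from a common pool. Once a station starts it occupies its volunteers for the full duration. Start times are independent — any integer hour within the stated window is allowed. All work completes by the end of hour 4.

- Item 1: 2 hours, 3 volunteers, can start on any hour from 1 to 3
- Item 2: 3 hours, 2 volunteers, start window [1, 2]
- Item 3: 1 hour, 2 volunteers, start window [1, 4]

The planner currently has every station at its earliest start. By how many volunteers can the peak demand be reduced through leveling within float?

2

Early-start peak: h1:7  h2:5  h3:2  h4:0 ⇒ 7.
Leveled (Item 1@1, Item 2@1, Item 3@3): h1:5  h2:5  h3:4  h4:0 ⇒ 5.
Reduction 7 − 5 = 2.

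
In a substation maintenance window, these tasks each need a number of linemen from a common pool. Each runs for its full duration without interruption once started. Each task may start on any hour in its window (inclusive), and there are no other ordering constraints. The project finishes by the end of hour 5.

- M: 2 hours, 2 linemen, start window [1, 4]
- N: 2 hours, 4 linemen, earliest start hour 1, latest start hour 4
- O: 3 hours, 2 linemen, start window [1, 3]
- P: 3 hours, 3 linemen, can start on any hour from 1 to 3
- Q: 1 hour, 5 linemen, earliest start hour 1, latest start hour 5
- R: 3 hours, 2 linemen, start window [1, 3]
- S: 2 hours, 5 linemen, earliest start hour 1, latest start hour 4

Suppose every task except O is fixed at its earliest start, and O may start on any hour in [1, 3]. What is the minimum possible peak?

O@1: h1:23  h2:18  h3:7  h4:0  h5:0 → peak 23
O@2: h1:21  h2:18  h3:7  h4:2  h5:0 → peak 21
O@3: h1:21  h2:16  h3:7  h4:2  h5:2 → peak 21
Best is O@2, peak 21.

21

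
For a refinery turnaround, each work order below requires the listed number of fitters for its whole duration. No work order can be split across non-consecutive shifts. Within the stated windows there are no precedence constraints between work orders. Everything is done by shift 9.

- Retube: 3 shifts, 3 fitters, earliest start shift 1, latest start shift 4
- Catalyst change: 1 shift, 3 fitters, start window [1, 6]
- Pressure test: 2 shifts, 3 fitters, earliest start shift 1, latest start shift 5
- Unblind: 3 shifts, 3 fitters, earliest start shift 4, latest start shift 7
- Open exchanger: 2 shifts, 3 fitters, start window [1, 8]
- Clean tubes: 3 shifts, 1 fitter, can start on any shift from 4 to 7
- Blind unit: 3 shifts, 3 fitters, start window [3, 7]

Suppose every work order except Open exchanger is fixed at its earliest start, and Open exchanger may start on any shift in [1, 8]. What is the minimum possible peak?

Open exchanger@1: s1:12  s2:9  s3:6  s4:7  s5:7  s6:4  s7:0  s8:0  s9:0 → peak 12
Open exchanger@2: s1:9  s2:9  s3:9  s4:7  s5:7  s6:4  s7:0  s8:0  s9:0 → peak 9
Open exchanger@3: s1:9  s2:6  s3:9  s4:10  s5:7  s6:4  s7:0  s8:0  s9:0 → peak 10
Open exchanger@4: s1:9  s2:6  s3:6  s4:10  s5:10  s6:4  s7:0  s8:0  s9:0 → peak 10
Open exchanger@5: s1:9  s2:6  s3:6  s4:7  s5:10  s6:7  s7:0  s8:0  s9:0 → peak 10
Open exchanger@6: s1:9  s2:6  s3:6  s4:7  s5:7  s6:7  s7:3  s8:0  s9:0 → peak 9
Open exchanger@7: s1:9  s2:6  s3:6  s4:7  s5:7  s6:4  s7:3  s8:3  s9:0 → peak 9
Open exchanger@8: s1:9  s2:6  s3:6  s4:7  s5:7  s6:4  s7:0  s8:3  s9:3 → peak 9
Best is Open exchanger@2, peak 9.

9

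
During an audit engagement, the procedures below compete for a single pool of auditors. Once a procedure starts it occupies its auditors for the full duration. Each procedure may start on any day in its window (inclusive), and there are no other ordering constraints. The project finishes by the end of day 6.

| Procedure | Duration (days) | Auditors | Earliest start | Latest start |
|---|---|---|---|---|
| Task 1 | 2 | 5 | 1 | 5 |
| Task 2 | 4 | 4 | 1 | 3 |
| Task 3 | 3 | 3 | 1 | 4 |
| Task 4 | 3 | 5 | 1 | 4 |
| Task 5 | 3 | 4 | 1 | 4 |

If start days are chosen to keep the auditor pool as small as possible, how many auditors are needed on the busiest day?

11

Early-start (Task 1@1, Task 2@1, Task 3@1, Task 4@1, Task 5@1) gives peak 21: d1:21  d2:21  d3:16  d4:4  d5:0  d6:0.
Shift Task 2→3, Task 3→4, Task 5→4.
Schedule Task 1@1, Task 2@3, Task 3@4, Task 4@1, Task 5@4: d1:10  d2:10  d3:9  d4:11  d5:11  d6:11 — peak 11.
Total auditor-days = 62 over 6 days ⇒ peak ≥ ⌈62/6⌉ = 11, so 11 is optimal.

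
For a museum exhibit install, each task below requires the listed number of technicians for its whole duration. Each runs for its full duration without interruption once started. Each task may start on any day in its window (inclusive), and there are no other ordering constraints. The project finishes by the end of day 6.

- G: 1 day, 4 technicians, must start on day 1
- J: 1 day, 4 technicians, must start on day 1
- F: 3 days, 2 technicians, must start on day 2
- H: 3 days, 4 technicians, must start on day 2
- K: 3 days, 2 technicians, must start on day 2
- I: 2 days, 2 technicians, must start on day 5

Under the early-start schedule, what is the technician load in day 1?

At early start, day 1 has: G, J.
Demand: 4 + 4 = 8.

8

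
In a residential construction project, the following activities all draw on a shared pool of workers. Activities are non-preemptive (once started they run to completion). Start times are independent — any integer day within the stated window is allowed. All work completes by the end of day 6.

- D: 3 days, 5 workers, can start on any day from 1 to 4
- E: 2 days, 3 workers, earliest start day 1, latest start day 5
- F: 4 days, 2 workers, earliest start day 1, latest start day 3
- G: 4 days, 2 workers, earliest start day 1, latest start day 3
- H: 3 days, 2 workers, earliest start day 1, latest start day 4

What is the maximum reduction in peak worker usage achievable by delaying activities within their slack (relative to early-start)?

5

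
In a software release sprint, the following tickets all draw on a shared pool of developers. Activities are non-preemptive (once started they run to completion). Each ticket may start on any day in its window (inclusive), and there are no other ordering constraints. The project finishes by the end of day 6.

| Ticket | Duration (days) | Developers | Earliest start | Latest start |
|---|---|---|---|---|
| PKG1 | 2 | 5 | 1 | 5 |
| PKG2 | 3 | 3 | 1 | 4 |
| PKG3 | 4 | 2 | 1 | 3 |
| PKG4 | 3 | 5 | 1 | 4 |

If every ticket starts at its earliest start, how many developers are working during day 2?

15

At early start, day 2 has: PKG1, PKG2, PKG3, PKG4.
Demand: 5 + 3 + 2 + 5 = 15.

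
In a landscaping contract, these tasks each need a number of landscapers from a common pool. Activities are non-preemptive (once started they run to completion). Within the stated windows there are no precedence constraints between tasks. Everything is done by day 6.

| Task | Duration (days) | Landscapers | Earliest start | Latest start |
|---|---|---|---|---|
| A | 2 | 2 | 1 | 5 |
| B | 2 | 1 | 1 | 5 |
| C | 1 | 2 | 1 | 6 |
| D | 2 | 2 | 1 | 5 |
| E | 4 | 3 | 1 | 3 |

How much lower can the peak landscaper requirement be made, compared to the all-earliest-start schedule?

5

Early-start peak: d1:10  d2:8  d3:3  d4:3  d5:0  d6:0 ⇒ 10.
Leveled (A@1, B@1, C@1, D@2, E@3): d1:5  d2:5  d3:5  d4:3  d5:3  d6:3 ⇒ 5.
Reduction 10 − 5 = 5.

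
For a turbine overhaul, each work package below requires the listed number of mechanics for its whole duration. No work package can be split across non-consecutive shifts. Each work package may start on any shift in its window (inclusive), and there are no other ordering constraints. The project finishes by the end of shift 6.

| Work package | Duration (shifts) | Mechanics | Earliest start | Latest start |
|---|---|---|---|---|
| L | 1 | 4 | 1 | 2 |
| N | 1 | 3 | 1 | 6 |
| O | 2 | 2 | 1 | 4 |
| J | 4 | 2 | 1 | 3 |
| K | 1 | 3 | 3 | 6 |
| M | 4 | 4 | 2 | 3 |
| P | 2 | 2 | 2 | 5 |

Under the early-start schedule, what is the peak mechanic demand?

Early-start schedule: L@1, N@1, O@1, J@1, K@3, M@2, P@2.
Load per shift: shift 1: 11, shift 2: 10, shift 3: 11, shift 4: 6, shift 5: 4, shift 6: 0.
Peak is 11.

11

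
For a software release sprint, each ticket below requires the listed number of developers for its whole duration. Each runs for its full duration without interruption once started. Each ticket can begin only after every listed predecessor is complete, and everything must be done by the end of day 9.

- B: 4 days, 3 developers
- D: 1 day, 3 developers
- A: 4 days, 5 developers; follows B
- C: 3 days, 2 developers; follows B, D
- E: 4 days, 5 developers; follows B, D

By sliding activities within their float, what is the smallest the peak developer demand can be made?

12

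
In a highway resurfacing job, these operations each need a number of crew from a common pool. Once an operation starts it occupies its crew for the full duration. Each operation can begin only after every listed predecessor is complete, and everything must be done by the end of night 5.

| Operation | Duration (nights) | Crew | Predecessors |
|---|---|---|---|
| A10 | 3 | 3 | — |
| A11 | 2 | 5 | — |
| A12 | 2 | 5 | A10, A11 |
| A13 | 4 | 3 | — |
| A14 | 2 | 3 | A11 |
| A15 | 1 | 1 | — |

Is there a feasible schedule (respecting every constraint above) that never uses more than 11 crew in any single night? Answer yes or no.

Schedule A10@1, A11@1, A12@4, A13@1, A14@3, A15@3: n1:11  n2:11  n3:10  n4:11  n5:5 — peak 11 ≤ 11.

yes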